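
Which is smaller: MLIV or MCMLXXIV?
Convert MLIV (Roman numeral) → 1000 + 50 + 4 = 1054 (decimal)
Convert MCMLXXIV (Roman numeral) → 1000 + 900 + 50 + 10 + 10 + 4 = 1974 (decimal)
Compare 1054 vs 1974: smaller = 1054
1054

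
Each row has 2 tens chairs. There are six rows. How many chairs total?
Convert 2 tens (place-value notation) → 2×10 = 20 (decimal)
Convert six (English words) → 6 (decimal)
Compute 20 × 6 = 120
120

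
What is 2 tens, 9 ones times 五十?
Convert 2 tens, 9 ones (place-value notation) → 2×10 + 9 = 29 (decimal)
Convert 五十 (Chinese numeral) → 5×10 = 50 (decimal)
Compute 29 × 50 = 1450
1450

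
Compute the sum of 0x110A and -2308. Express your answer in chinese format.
Convert 0x110A (hexadecimal) → 1×4096 + 1×256 + 10 = 4362 (decimal)
Compute 4362 + -2308 = 2054
Convert 2054 (decimal) → 2054 = 2×1000 + 5×10 + 4 → 二千零五十四 (Chinese numeral)
二千零五十四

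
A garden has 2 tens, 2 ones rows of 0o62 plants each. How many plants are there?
Convert 0o62 (octal) → 6×8 + 2 = 50 (decimal)
Convert 2 tens, 2 ones (place-value notation) → 2×10 + 2 = 22 (decimal)
Compute 50 × 22 = 1100
1100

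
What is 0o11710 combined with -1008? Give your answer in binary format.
Convert 0o11710 (octal) → 1×4096 + 1×512 + 7×64 + 1×8 = 5064 (decimal)
Compute 5064 + -1008 = 4056
Convert 4056 (decimal) → 4056 = 2048 + 1024 + 512 + 256 + 128 + 64 + 16 + 8 → 0b111111011000 (binary)
0b111111011000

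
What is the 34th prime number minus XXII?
The 34th prime number = 139
Convert XXII (Roman numeral) → 10 + 10 + 1 + 1 = 22 (decimal)
Compute 139 - 22 = 117
117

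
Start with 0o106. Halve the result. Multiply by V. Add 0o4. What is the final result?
Convert 0o106 (octal) → 1×64 + 6 = 70 (decimal)
Start: 70
70 ÷ 2 = 35
Convert V (Roman numeral) → 5 (decimal)
35 × 5 = 175
Convert 0o4 (octal) → 4 (decimal)
175 + 4 = 179
179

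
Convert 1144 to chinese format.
Convert 1144 (decimal) → 1144 = 1×1000 + 1×100 + 4×10 + 4 → 一千一百四十四 (Chinese numeral)
一千一百四十四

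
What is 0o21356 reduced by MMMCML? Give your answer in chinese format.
Convert 0o21356 (octal) → 2×4096 + 1×512 + 3×64 + 5×8 + 6 = 8942 (decimal)
Convert MMMCML (Roman numeral) → 1000 + 1000 + 1000 + 900 + 50 = 3950 (decimal)
Compute 8942 - 3950 = 4992
Convert 4992 (decimal) → 4992 = 4×1000 + 9×100 + 9×10 + 2 → 四千九百九十二 (Chinese numeral)
四千九百九十二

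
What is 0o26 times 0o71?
Convert 0o26 (octal) → 2×8 + 6 = 22 (decimal)
Convert 0o71 (octal) → 7×8 + 1 = 57 (decimal)
Compute 22 × 57 = 1254
1254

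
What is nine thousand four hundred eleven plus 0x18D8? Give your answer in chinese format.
Convert nine thousand four hundred eleven (English words) → 9×1000 + 4×100 + 11 = 9411 (decimal)
Convert 0x18D8 (hexadecimal) → 1×4096 + 8×256 + 13×16 + 8 = 6360 (decimal)
Compute 9411 + 6360 = 15771
Convert 15771 (decimal) → 15771 = 1×10000 + 5×1000 + 7×100 + 7×10 + 1 → 一万五千七百七十一 (Chinese numeral)
一万五千七百七十一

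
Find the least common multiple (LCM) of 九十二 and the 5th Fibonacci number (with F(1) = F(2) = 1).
Convert 九十二 (Chinese numeral) → 9×10 + 2 = 92 (decimal)
Convert the 5th Fibonacci number (with F(1) = F(2) = 1) (Fibonacci index) → 1, 1, 2, 3, 5 → 5 (decimal)
Compute lcm(92, 5) = 460
460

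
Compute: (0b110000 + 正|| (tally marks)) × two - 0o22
Convert 0b110000 (binary) → 32 + 16 = 48 (decimal)
Convert 正|| (tally marks) → 5 + 2 = 7 (decimal)
Convert two (English words) → 2 (decimal)
Convert 0o22 (octal) → 2×8 + 2 = 18 (decimal)
Expression in decimal: (48 + 7) × 2 - 18
Parentheses first: 48 + 7 = 55
Multiply: 55 × 2 = 110
Subtract: 110 - 18 = 92
92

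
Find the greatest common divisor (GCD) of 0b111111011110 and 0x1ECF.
Convert 0b111111011110 (binary) → 2048 + 1024 + 512 + 256 + 128 + 64 + 16 + 8 + 4 + 2 = 4062 (decimal)
Convert 0x1ECF (hexadecimal) → 1×4096 + 14×256 + 12×16 + 15 = 7887 (decimal)
Compute gcd(4062, 7887) = 3
3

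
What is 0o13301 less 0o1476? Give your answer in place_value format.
Convert 0o13301 (octal) → 1×4096 + 3×512 + 3×64 + 1 = 5825 (decimal)
Convert 0o1476 (octal) → 1×512 + 4×64 + 7×8 + 6 = 830 (decimal)
Compute 5825 - 830 = 4995
Convert 4995 (decimal) → 4995 = 4×1000 + 9×100 + 9×10 + 5 → 4 thousands, 9 hundreds, 9 tens, 5 ones (place-value notation)
4 thousands, 9 hundreds, 9 tens, 5 ones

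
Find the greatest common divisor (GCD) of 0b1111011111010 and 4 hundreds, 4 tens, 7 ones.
Convert 0b1111011111010 (binary) → 4096 + 2048 + 1024 + 512 + 128 + 64 + 32 + 16 + 8 + 2 = 7930 (decimal)
Convert 4 hundreds, 4 tens, 7 ones (place-value notation) → 4×100 + 4×10 + 7 = 447 (decimal)
Compute gcd(7930, 447) = 1
1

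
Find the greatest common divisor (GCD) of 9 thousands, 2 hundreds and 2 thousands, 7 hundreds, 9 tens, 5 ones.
Convert 9 thousands, 2 hundreds (place-value notation) → 9×1000 + 2×100 = 9200 (decimal)
Convert 2 thousands, 7 hundreds, 9 tens, 5 ones (place-value notation) → 2×1000 + 7×100 + 9×10 + 5 = 2795 (decimal)
Compute gcd(9200, 2795) = 5
5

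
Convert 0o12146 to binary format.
Convert 0o12146 (octal) → 1×4096 + 2×512 + 1×64 + 4×8 + 6 = 5222 (decimal)
Convert 5222 (decimal) → 5222 = 4096 + 1024 + 64 + 32 + 4 + 2 → 0b1010001100110 (binary)
0b1010001100110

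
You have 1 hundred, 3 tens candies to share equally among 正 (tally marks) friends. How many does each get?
Convert 1 hundred, 3 tens (place-value notation) → 1×100 + 3×10 = 130 (decimal)
Convert 正 (tally marks) → 5 (decimal)
Compute 130 ÷ 5 = 26
26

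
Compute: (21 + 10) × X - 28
Convert X (Roman numeral) → 10 (decimal)
Expression in decimal: (21 + 10) × 10 - 28
Parentheses first: 21 + 10 = 31
Multiply: 31 × 10 = 310
Subtract: 310 - 28 = 282
282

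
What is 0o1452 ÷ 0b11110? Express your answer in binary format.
Convert 0o1452 (octal) → 1×512 + 4×64 + 5×8 + 2 = 810 (decimal)
Convert 0b11110 (binary) → 16 + 8 + 4 + 2 = 30 (decimal)
Compute 810 ÷ 30 = 27
Convert 27 (decimal) → 27 = 16 + 8 + 2 + 1 → 0b11011 (binary)
0b11011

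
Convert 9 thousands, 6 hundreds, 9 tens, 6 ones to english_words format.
Convert 9 thousands, 6 hundreds, 9 tens, 6 ones (place-value notation) → 9×1000 + 6×100 + 9×10 + 6 = 9696 (decimal)
Convert 9696 (decimal) → 9696 = 9×1000 + 6×100 + 96 → nine thousand six hundred ninety-six (English words)
nine thousand six hundred ninety-six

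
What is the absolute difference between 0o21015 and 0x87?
Convert 0o21015 (octal) → 2×4096 + 1×512 + 1×8 + 5 = 8717 (decimal)
Convert 0x87 (hexadecimal) → 8×16 + 7 = 135 (decimal)
Compute |8717 - 135| = 8582
8582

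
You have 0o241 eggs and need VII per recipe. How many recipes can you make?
Convert 0o241 (octal) → 2×64 + 4×8 + 1 = 161 (decimal)
Convert VII (Roman numeral) → 5 + 1 + 1 = 7 (decimal)
Compute 161 ÷ 7 = 23
23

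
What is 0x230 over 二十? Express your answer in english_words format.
Convert 0x230 (hexadecimal) → 2×256 + 3×16 = 560 (decimal)
Convert 二十 (Chinese numeral) → 2×10 = 20 (decimal)
Compute 560 ÷ 20 = 28
Convert 28 (decimal) → twenty-eight (English words)
twenty-eight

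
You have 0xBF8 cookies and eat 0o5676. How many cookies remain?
Convert 0xBF8 (hexadecimal) → 11×256 + 15×16 + 8 = 3064 (decimal)
Convert 0o5676 (octal) → 5×512 + 6×64 + 7×8 + 6 = 3006 (decimal)
Compute 3064 - 3006 = 58
58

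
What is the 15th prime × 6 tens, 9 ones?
Convert the 15th prime (prime index) → 47 (decimal)
Convert 6 tens, 9 ones (place-value notation) → 6×10 + 9 = 69 (decimal)
Compute 47 × 69 = 3243
3243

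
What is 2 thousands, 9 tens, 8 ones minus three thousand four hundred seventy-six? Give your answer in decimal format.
Convert 2 thousands, 9 tens, 8 ones (place-value notation) → 2×1000 + 9×10 + 8 = 2098 (decimal)
Convert three thousand four hundred seventy-six (English words) → 3×1000 + 4×100 + 76 = 3476 (decimal)
Compute 2098 - 3476 = -1378
-1378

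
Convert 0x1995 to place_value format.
Convert 0x1995 (hexadecimal) → 1×4096 + 9×256 + 9×16 + 5 = 6549 (decimal)
Convert 6549 (decimal) → 6549 = 6×1000 + 5×100 + 4×10 + 9 → 6 thousands, 5 hundreds, 4 tens, 9 ones (place-value notation)
6 thousands, 5 hundreds, 4 tens, 9 ones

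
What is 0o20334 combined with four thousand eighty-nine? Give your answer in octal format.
Convert 0o20334 (octal) → 2×4096 + 3×64 + 3×8 + 4 = 8412 (decimal)
Convert four thousand eighty-nine (English words) → 4×1000 + 89 = 4089 (decimal)
Compute 8412 + 4089 = 12501
Convert 12501 (decimal) → 12501 = 3×4096 + 3×64 + 2×8 + 5 → 0o30325 (octal)
0o30325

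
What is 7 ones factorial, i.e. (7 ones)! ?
Convert 7 ones (place-value notation) → 7 (decimal)
Compute 7! = 5040
5040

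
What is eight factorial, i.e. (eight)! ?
Convert eight (English words) → 8 (decimal)
Compute 8! = 40320
40320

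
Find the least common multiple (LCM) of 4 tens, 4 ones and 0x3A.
Convert 4 tens, 4 ones (place-value notation) → 4×10 + 4 = 44 (decimal)
Convert 0x3A (hexadecimal) → 3×16 + 10 = 58 (decimal)
Compute lcm(44, 58) = 1276
1276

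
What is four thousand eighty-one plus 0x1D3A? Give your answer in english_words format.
Convert four thousand eighty-one (English words) → 4×1000 + 81 = 4081 (decimal)
Convert 0x1D3A (hexadecimal) → 1×4096 + 13×256 + 3×16 + 10 = 7482 (decimal)
Compute 4081 + 7482 = 11563
Convert 11563 (decimal) → 11563 = 11×1000 + 5×100 + 63 → eleven thousand five hundred sixty-three (English words)
eleven thousand five hundred sixty-three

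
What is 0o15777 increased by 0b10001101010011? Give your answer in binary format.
Convert 0o15777 (octal) → 1×4096 + 5×512 + 7×64 + 7×8 + 7 = 7167 (decimal)
Convert 0b10001101010011 (binary) → 8192 + 512 + 256 + 64 + 16 + 2 + 1 = 9043 (decimal)
Compute 7167 + 9043 = 16210
Convert 16210 (decimal) → 16210 = 8192 + 4096 + 2048 + 1024 + 512 + 256 + 64 + 16 + 2 → 0b11111101010010 (binary)
0b11111101010010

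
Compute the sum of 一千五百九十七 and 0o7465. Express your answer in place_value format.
Convert 一千五百九十七 (Chinese numeral) → 1×1000 + 5×100 + 9×10 + 7 = 1597 (decimal)
Convert 0o7465 (octal) → 7×512 + 4×64 + 6×8 + 5 = 3893 (decimal)
Compute 1597 + 3893 = 5490
Convert 5490 (decimal) → 5490 = 5×1000 + 4×100 + 9×10 → 5 thousands, 4 hundreds, 9 tens (place-value notation)
5 thousands, 4 hundreds, 9 tens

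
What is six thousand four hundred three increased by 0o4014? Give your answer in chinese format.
Convert six thousand four hundred three (English words) → 6×1000 + 4×100 + 3 = 6403 (decimal)
Convert 0o4014 (octal) → 4×512 + 1×8 + 4 = 2060 (decimal)
Compute 6403 + 2060 = 8463
Convert 8463 (decimal) → 8463 = 8×1000 + 4×100 + 6×10 + 3 → 八千四百六十三 (Chinese numeral)
八千四百六十三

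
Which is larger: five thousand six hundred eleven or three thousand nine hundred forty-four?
Convert five thousand six hundred eleven (English words) → 5×1000 + 6×100 + 11 = 5611 (decimal)
Convert three thousand nine hundred forty-four (English words) → 3×1000 + 9×100 + 44 = 3944 (decimal)
Compare 5611 vs 3944: larger = 5611
5611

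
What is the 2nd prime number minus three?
The 2nd prime number = 3
Convert three (English words) → 3 (decimal)
Compute 3 - 3 = 0
0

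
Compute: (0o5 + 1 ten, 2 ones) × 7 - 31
Convert 0o5 (octal) → 5 (decimal)
Convert 1 ten, 2 ones (place-value notation) → 1×10 + 2 = 12 (decimal)
Expression in decimal: (5 + 12) × 7 - 31
Parentheses first: 5 + 12 = 17
Multiply: 17 × 7 = 119
Subtract: 119 - 31 = 88
88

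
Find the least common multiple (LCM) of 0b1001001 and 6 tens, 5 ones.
Convert 0b1001001 (binary) → 64 + 8 + 1 = 73 (decimal)
Convert 6 tens, 5 ones (place-value notation) → 6×10 + 5 = 65 (decimal)
Compute lcm(73, 65) = 4745
4745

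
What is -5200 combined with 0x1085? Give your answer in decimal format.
Convert 0x1085 (hexadecimal) → 1×4096 + 8×16 + 5 = 4229 (decimal)
Compute -5200 + 4229 = -971
-971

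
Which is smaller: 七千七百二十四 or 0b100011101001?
Convert 七千七百二十四 (Chinese numeral) → 7×1000 + 7×100 + 2×10 + 4 = 7724 (decimal)
Convert 0b100011101001 (binary) → 2048 + 128 + 64 + 32 + 8 + 1 = 2281 (decimal)
Compare 7724 vs 2281: smaller = 2281
2281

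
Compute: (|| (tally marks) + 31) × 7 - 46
Convert || (tally marks) → 2 (decimal)
Expression in decimal: (2 + 31) × 7 - 46
Parentheses first: 2 + 31 = 33
Multiply: 33 × 7 = 231
Subtract: 231 - 46 = 185
185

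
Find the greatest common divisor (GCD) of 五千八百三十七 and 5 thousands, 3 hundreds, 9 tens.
Convert 五千八百三十七 (Chinese numeral) → 5×1000 + 8×100 + 3×10 + 7 = 5837 (decimal)
Convert 5 thousands, 3 hundreds, 9 tens (place-value notation) → 5×1000 + 3×100 + 9×10 = 5390 (decimal)
Compute gcd(5837, 5390) = 1
1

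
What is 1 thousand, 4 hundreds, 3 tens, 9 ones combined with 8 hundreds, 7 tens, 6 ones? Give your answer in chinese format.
Convert 1 thousand, 4 hundreds, 3 tens, 9 ones (place-value notation) → 1×1000 + 4×100 + 3×10 + 9 = 1439 (decimal)
Convert 8 hundreds, 7 tens, 6 ones (place-value notation) → 8×100 + 7×10 + 6 = 876 (decimal)
Compute 1439 + 876 = 2315
Convert 2315 (decimal) → 2315 = 2×1000 + 3×100 + 1×10 + 5 → 二千三百一十五 (Chinese numeral)
二千三百一十五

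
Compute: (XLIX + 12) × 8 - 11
Convert XLIX (Roman numeral) → 40 + 9 = 49 (decimal)
Expression in decimal: (49 + 12) × 8 - 11
Parentheses first: 49 + 12 = 61
Multiply: 61 × 8 = 488
Subtract: 488 - 11 = 477
477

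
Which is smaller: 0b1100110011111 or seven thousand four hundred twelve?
Convert 0b1100110011111 (binary) → 4096 + 2048 + 256 + 128 + 16 + 8 + 4 + 2 + 1 = 6559 (decimal)
Convert seven thousand four hundred twelve (English words) → 7×1000 + 4×100 + 12 = 7412 (decimal)
Compare 6559 vs 7412: smaller = 6559
6559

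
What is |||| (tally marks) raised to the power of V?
Convert |||| (tally marks) → 4 (decimal)
Convert V (Roman numeral) → 5 (decimal)
Compute 4 ^ 5 = 1024
1024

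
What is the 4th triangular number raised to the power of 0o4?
Convert the 4th triangular number (triangular index) → 4×5/2 = 10 (decimal)
Convert 0o4 (octal) → 4 (decimal)
Compute 10 ^ 4 = 10000
10000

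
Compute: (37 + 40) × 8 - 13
Parentheses first: 37 + 40 = 77
Multiply: 77 × 8 = 616
Subtract: 616 - 13 = 603
603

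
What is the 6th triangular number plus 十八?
The 6th triangular number = 6×7/2 = 21
Convert 十八 (Chinese numeral) → 1×10 + 8 = 18 (decimal)
Compute 21 + 18 = 39
39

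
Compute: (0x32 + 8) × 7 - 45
Convert 0x32 (hexadecimal) → 3×16 + 2 = 50 (decimal)
Expression in decimal: (50 + 8) × 7 - 45
Parentheses first: 50 + 8 = 58
Multiply: 58 × 7 = 406
Subtract: 406 - 45 = 361
361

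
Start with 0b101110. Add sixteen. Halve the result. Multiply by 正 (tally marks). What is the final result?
Convert 0b101110 (binary) → 32 + 8 + 4 + 2 = 46 (decimal)
Start: 46
Convert sixteen (English words) → 16 (decimal)
46 + 16 = 62
62 ÷ 2 = 31
Convert 正 (tally marks) → 5 (decimal)
31 × 5 = 155
155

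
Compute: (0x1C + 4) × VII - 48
Convert 0x1C (hexadecimal) → 1×16 + 12 = 28 (decimal)
Convert VII (Roman numeral) → 5 + 1 + 1 = 7 (decimal)
Expression in decimal: (28 + 4) × 7 - 48
Parentheses first: 28 + 4 = 32
Multiply: 32 × 7 = 224
Subtract: 224 - 48 = 176
176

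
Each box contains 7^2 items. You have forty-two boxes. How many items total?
Convert 7^2 (power) → 49 (decimal)
Convert forty-two (English words) → 42 (decimal)
Compute 49 × 42 = 2058
2058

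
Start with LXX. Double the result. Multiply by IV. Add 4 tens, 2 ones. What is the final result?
Convert LXX (Roman numeral) → 50 + 10 + 10 = 70 (decimal)
Start: 70
70 × 2 = 140
Convert IV (Roman numeral) → 4 (decimal)
140 × 4 = 560
Convert 4 tens, 2 ones (place-value notation) → 4×10 + 2 = 42 (decimal)
560 + 42 = 602
602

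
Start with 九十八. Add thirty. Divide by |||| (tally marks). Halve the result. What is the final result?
Convert 九十八 (Chinese numeral) → 9×10 + 8 = 98 (decimal)
Start: 98
Convert thirty (English words) → 30 (decimal)
98 + 30 = 128
Convert |||| (tally marks) → 4 (decimal)
128 ÷ 4 = 32
32 ÷ 2 = 16
16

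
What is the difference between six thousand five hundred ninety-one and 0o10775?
Convert six thousand five hundred ninety-one (English words) → 6×1000 + 5×100 + 91 = 6591 (decimal)
Convert 0o10775 (octal) → 1×4096 + 7×64 + 7×8 + 5 = 4605 (decimal)
Difference: |6591 - 4605| = 1986
1986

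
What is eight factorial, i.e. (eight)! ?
Convert eight (English words) → 8 (decimal)
Compute 8! = 40320
40320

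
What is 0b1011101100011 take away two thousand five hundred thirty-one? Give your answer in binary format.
Convert 0b1011101100011 (binary) → 4096 + 1024 + 512 + 256 + 64 + 32 + 2 + 1 = 5987 (decimal)
Convert two thousand five hundred thirty-one (English words) → 2×1000 + 5×100 + 31 = 2531 (decimal)
Compute 5987 - 2531 = 3456
Convert 3456 (decimal) → 3456 = 2048 + 1024 + 256 + 128 → 0b110110000000 (binary)
0b110110000000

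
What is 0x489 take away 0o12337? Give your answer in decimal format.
Convert 0x489 (hexadecimal) → 4×256 + 8×16 + 9 = 1161 (decimal)
Convert 0o12337 (octal) → 1×4096 + 2×512 + 3×64 + 3×8 + 7 = 5343 (decimal)
Compute 1161 - 5343 = -4182
-4182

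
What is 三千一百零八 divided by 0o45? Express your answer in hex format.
Convert 三千一百零八 (Chinese numeral) → 3×1000 + 1×100 + 8 = 3108 (decimal)
Convert 0o45 (octal) → 4×8 + 5 = 37 (decimal)
Compute 3108 ÷ 37 = 84
Convert 84 (decimal) → 84 = 5×16 + 4 → 0x54 (hexadecimal)
0x54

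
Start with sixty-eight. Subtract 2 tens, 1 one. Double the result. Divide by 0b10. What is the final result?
Convert sixty-eight (English words) → 68 (decimal)
Start: 68
Convert 2 tens, 1 one (place-value notation) → 2×10 + 1 = 21 (decimal)
68 - 21 = 47
47 × 2 = 94
Convert 0b10 (binary) → 2 (decimal)
94 ÷ 2 = 47
47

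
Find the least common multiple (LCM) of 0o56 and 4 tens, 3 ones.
Convert 0o56 (octal) → 5×8 + 6 = 46 (decimal)
Convert 4 tens, 3 ones (place-value notation) → 4×10 + 3 = 43 (decimal)
Compute lcm(46, 43) = 1978
1978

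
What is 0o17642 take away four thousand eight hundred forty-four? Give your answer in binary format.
Convert 0o17642 (octal) → 1×4096 + 7×512 + 6×64 + 4×8 + 2 = 8098 (decimal)
Convert four thousand eight hundred forty-four (English words) → 4×1000 + 8×100 + 44 = 4844 (decimal)
Compute 8098 - 4844 = 3254
Convert 3254 (decimal) → 3254 = 2048 + 1024 + 128 + 32 + 16 + 4 + 2 → 0b110010110110 (binary)
0b110010110110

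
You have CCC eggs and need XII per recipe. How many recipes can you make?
Convert CCC (Roman numeral) → 100 + 100 + 100 = 300 (decimal)
Convert XII (Roman numeral) → 10 + 1 + 1 = 12 (decimal)
Compute 300 ÷ 12 = 25
25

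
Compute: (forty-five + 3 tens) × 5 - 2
Convert forty-five (English words) → 45 (decimal)
Convert 3 tens (place-value notation) → 3×10 = 30 (decimal)
Expression in decimal: (45 + 30) × 5 - 2
Parentheses first: 45 + 30 = 75
Multiply: 75 × 5 = 375
Subtract: 375 - 2 = 373
373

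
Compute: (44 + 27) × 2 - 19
Parentheses first: 44 + 27 = 71
Multiply: 71 × 2 = 142
Subtract: 142 - 19 = 123
123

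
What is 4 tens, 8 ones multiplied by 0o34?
Convert 4 tens, 8 ones (place-value notation) → 4×10 + 8 = 48 (decimal)
Convert 0o34 (octal) → 3×8 + 4 = 28 (decimal)
Compute 48 × 28 = 1344
1344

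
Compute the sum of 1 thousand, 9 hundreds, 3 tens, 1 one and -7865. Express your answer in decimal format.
Convert 1 thousand, 9 hundreds, 3 tens, 1 one (place-value notation) → 1×1000 + 9×100 + 3×10 + 1 = 1931 (decimal)
Compute 1931 + -7865 = -5934
-5934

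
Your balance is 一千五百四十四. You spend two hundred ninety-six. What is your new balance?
Convert 一千五百四十四 (Chinese numeral) → 1×1000 + 5×100 + 4×10 + 4 = 1544 (decimal)
Convert two hundred ninety-six (English words) → 2×100 + 96 = 296 (decimal)
Compute 1544 - 296 = 1248
1248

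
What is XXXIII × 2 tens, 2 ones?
Convert XXXIII (Roman numeral) → 10 + 10 + 10 + 1 + 1 + 1 = 33 (decimal)
Convert 2 tens, 2 ones (place-value notation) → 2×10 + 2 = 22 (decimal)
Compute 33 × 22 = 726
726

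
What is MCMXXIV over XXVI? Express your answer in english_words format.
Convert MCMXXIV (Roman numeral) → 1000 + 900 + 10 + 10 + 4 = 1924 (decimal)
Convert XXVI (Roman numeral) → 10 + 10 + 5 + 1 = 26 (decimal)
Compute 1924 ÷ 26 = 74
Convert 74 (decimal) → seventy-four (English words)
seventy-four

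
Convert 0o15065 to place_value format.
Convert 0o15065 (octal) → 1×4096 + 5×512 + 6×8 + 5 = 6709 (decimal)
Convert 6709 (decimal) → 6709 = 6×1000 + 7×100 + 9 → 6 thousands, 7 hundreds, 9 ones (place-value notation)
6 thousands, 7 hundreds, 9 ones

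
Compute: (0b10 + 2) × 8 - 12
Convert 0b10 (binary) → 2 (decimal)
Expression in decimal: (2 + 2) × 8 - 12
Parentheses first: 2 + 2 = 4
Multiply: 4 × 8 = 32
Subtract: 32 - 12 = 20
20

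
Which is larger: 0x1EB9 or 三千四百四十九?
Convert 0x1EB9 (hexadecimal) → 1×4096 + 14×256 + 11×16 + 9 = 7865 (decimal)
Convert 三千四百四十九 (Chinese numeral) → 3×1000 + 4×100 + 4×10 + 9 = 3449 (decimal)
Compare 7865 vs 3449: larger = 7865
7865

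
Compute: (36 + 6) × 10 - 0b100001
Convert 0b100001 (binary) → 32 + 1 = 33 (decimal)
Expression in decimal: (36 + 6) × 10 - 33
Parentheses first: 36 + 6 = 42
Multiply: 42 × 10 = 420
Subtract: 420 - 33 = 387
387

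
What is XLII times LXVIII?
Convert XLII (Roman numeral) → 40 + 1 + 1 = 42 (decimal)
Convert LXVIII (Roman numeral) → 50 + 10 + 5 + 1 + 1 + 1 = 68 (decimal)
Compute 42 × 68 = 2856
2856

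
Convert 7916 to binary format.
Convert 7916 (decimal) → 7916 = 4096 + 2048 + 1024 + 512 + 128 + 64 + 32 + 8 + 4 → 0b1111011101100 (binary)
0b1111011101100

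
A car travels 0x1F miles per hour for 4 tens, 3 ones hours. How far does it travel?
Convert 0x1F (hexadecimal) → 1×16 + 15 = 31 (decimal)
Convert 4 tens, 3 ones (place-value notation) → 4×10 + 3 = 43 (decimal)
Compute 31 × 43 = 1333
1333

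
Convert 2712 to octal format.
Convert 2712 (decimal) → 2712 = 5×512 + 2×64 + 3×8 → 0o5230 (octal)
0o5230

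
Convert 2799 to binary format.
Convert 2799 (decimal) → 2799 = 2048 + 512 + 128 + 64 + 32 + 8 + 4 + 2 + 1 → 0b101011101111 (binary)
0b101011101111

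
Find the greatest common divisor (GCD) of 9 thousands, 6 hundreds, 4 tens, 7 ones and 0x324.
Convert 9 thousands, 6 hundreds, 4 tens, 7 ones (place-value notation) → 9×1000 + 6×100 + 4×10 + 7 = 9647 (decimal)
Convert 0x324 (hexadecimal) → 3×256 + 2×16 + 4 = 804 (decimal)
Compute gcd(9647, 804) = 1
1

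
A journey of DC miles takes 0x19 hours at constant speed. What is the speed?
Convert DC (Roman numeral) → 500 + 100 = 600 (decimal)
Convert 0x19 (hexadecimal) → 1×16 + 9 = 25 (decimal)
Compute 600 ÷ 25 = 24
24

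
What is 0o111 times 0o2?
Convert 0o111 (octal) → 1×64 + 1×8 + 1 = 73 (decimal)
Convert 0o2 (octal) → 2 (decimal)
Compute 73 × 2 = 146
146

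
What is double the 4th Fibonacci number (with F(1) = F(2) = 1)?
The 4th Fibonacci number (with F(1) = F(2) = 1): 1, 1, 2, 3 → 3
Compute 3 × 2 = 6
6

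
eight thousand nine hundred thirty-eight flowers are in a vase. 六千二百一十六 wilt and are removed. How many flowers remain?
Convert eight thousand nine hundred thirty-eight (English words) → 8×1000 + 9×100 + 38 = 8938 (decimal)
Convert 六千二百一十六 (Chinese numeral) → 6×1000 + 2×100 + 1×10 + 6 = 6216 (decimal)
Compute 8938 - 6216 = 2722
2722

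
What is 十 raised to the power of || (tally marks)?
Convert 十 (Chinese numeral) → 1×10 = 10 (decimal)
Convert || (tally marks) → 2 (decimal)
Compute 10 ^ 2 = 100
100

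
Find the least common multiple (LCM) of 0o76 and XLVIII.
Convert 0o76 (octal) → 7×8 + 6 = 62 (decimal)
Convert XLVIII (Roman numeral) → 40 + 5 + 1 + 1 + 1 = 48 (decimal)
Compute lcm(62, 48) = 1488
1488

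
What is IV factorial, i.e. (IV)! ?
Convert IV (Roman numeral) → 4 (decimal)
Compute 4! = 24
24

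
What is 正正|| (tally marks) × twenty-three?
Convert 正正|| (tally marks) → 5 + 5 + 2 = 12 (decimal)
Convert twenty-three (English words) → 23 (decimal)
Compute 12 × 23 = 276
276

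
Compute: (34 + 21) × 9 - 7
Parentheses first: 34 + 21 = 55
Multiply: 55 × 9 = 495
Subtract: 495 - 7 = 488
488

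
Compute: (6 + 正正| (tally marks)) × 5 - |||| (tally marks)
Convert 正正| (tally marks) → 5 + 5 + 1 = 11 (decimal)
Convert |||| (tally marks) → 4 (decimal)
Expression in decimal: (6 + 11) × 5 - 4
Parentheses first: 6 + 11 = 17
Multiply: 17 × 5 = 85
Subtract: 85 - 4 = 81
81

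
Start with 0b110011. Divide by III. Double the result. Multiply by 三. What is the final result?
Convert 0b110011 (binary) → 32 + 16 + 2 + 1 = 51 (decimal)
Start: 51
Convert III (Roman numeral) → 1 + 1 + 1 = 3 (decimal)
51 ÷ 3 = 17
17 × 2 = 34
Convert 三 (Chinese numeral) → 3 (decimal)
34 × 3 = 102
102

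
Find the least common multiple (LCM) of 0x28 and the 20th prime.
Convert 0x28 (hexadecimal) → 2×16 + 8 = 40 (decimal)
Convert the 20th prime (prime index) → 71 (decimal)
Compute lcm(40, 71) = 2840
2840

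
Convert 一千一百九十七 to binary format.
Convert 一千一百九十七 (Chinese numeral) → 1×1000 + 1×100 + 9×10 + 7 = 1197 (decimal)
Convert 1197 (decimal) → 1197 = 1024 + 128 + 32 + 8 + 4 + 1 → 0b10010101101 (binary)
0b10010101101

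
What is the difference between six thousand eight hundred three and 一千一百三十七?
Convert six thousand eight hundred three (English words) → 6×1000 + 8×100 + 3 = 6803 (decimal)
Convert 一千一百三十七 (Chinese numeral) → 1×1000 + 1×100 + 3×10 + 7 = 1137 (decimal)
Difference: |6803 - 1137| = 5666
5666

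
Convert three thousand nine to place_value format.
Convert three thousand nine (English words) → 3×1000 + 9 = 3009 (decimal)
Convert 3009 (decimal) → 3009 = 3×1000 + 9 → 3 thousands, 9 ones (place-value notation)
3 thousands, 9 ones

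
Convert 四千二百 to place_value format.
Convert 四千二百 (Chinese numeral) → 4×1000 + 2×100 = 4200 (decimal)
Convert 4200 (decimal) → 4200 = 4×1000 + 2×100 → 4 thousands, 2 hundreds (place-value notation)
4 thousands, 2 hundreds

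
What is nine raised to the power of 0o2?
Convert nine (English words) → 9 (decimal)
Convert 0o2 (octal) → 2 (decimal)
Compute 9 ^ 2 = 81
81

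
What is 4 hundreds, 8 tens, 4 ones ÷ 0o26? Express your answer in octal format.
Convert 4 hundreds, 8 tens, 4 ones (place-value notation) → 4×100 + 8×10 + 4 = 484 (decimal)
Convert 0o26 (octal) → 2×8 + 6 = 22 (decimal)
Compute 484 ÷ 22 = 22
Convert 22 (decimal) → 22 = 2×8 + 6 → 0o26 (octal)
0o26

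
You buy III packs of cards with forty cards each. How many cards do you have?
Convert forty (English words) → 40 (decimal)
Convert III (Roman numeral) → 1 + 1 + 1 = 3 (decimal)
Compute 40 × 3 = 120
120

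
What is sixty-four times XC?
Convert sixty-four (English words) → 64 (decimal)
Convert XC (Roman numeral) → 90 (decimal)
Compute 64 × 90 = 5760
5760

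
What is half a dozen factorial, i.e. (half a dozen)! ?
Convert half a dozen (colloquial) → 6 (decimal)
Compute 6! = 720
720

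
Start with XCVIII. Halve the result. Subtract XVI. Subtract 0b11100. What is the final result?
Convert XCVIII (Roman numeral) → 90 + 5 + 1 + 1 + 1 = 98 (decimal)
Start: 98
98 ÷ 2 = 49
Convert XVI (Roman numeral) → 10 + 5 + 1 = 16 (decimal)
49 - 16 = 33
Convert 0b11100 (binary) → 16 + 8 + 4 = 28 (decimal)
33 - 28 = 5
5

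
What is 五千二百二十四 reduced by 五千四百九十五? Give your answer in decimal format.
Convert 五千二百二十四 (Chinese numeral) → 5×1000 + 2×100 + 2×10 + 4 = 5224 (decimal)
Convert 五千四百九十五 (Chinese numeral) → 5×1000 + 4×100 + 9×10 + 5 = 5495 (decimal)
Compute 5224 - 5495 = -271
-271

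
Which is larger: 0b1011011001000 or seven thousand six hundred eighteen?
Convert 0b1011011001000 (binary) → 4096 + 1024 + 512 + 128 + 64 + 8 = 5832 (decimal)
Convert seven thousand six hundred eighteen (English words) → 7×1000 + 6×100 + 18 = 7618 (decimal)
Compare 5832 vs 7618: larger = 7618
7618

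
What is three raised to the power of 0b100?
Convert three (English words) → 3 (decimal)
Convert 0b100 (binary) → 4 (decimal)
Compute 3 ^ 4 = 81
81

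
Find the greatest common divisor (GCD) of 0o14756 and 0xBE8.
Convert 0o14756 (octal) → 1×4096 + 4×512 + 7×64 + 5×8 + 6 = 6638 (decimal)
Convert 0xBE8 (hexadecimal) → 11×256 + 14×16 + 8 = 3048 (decimal)
Compute gcd(6638, 3048) = 2
2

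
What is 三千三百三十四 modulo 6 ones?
Convert 三千三百三十四 (Chinese numeral) → 3×1000 + 3×100 + 3×10 + 4 = 3334 (decimal)
Convert 6 ones (place-value notation) → 6 (decimal)
Compute 3334 mod 6 = 4
4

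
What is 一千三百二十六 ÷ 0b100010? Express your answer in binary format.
Convert 一千三百二十六 (Chinese numeral) → 1×1000 + 3×100 + 2×10 + 6 = 1326 (decimal)
Convert 0b100010 (binary) → 32 + 2 = 34 (decimal)
Compute 1326 ÷ 34 = 39
Convert 39 (decimal) → 39 = 32 + 4 + 2 + 1 → 0b100111 (binary)
0b100111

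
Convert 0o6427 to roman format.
Convert 0o6427 (octal) → 6×512 + 4×64 + 2×8 + 7 = 3351 (decimal)
Convert 3351 (decimal) → 3351 = 1000 + 1000 + 1000 + 100 + 100 + 100 + 50 + 1 → MMMCCCLI (Roman numeral)
MMMCCCLI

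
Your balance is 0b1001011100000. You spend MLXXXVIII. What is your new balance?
Convert 0b1001011100000 (binary) → 4096 + 512 + 128 + 64 + 32 = 4832 (decimal)
Convert MLXXXVIII (Roman numeral) → 1000 + 50 + 10 + 10 + 10 + 5 + 1 + 1 + 1 = 1088 (decimal)
Compute 4832 - 1088 = 3744
3744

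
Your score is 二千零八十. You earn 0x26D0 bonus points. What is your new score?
Convert 二千零八十 (Chinese numeral) → 2×1000 + 8×10 = 2080 (decimal)
Convert 0x26D0 (hexadecimal) → 2×4096 + 6×256 + 13×16 = 9936 (decimal)
Compute 2080 + 9936 = 12016
12016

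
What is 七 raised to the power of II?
Convert 七 (Chinese numeral) → 7 (decimal)
Convert II (Roman numeral) → 1 + 1 = 2 (decimal)
Compute 7 ^ 2 = 49
49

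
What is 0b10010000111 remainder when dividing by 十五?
Convert 0b10010000111 (binary) → 1024 + 128 + 4 + 2 + 1 = 1159 (decimal)
Convert 十五 (Chinese numeral) → 1×10 + 5 = 15 (decimal)
Compute 1159 mod 15 = 4
4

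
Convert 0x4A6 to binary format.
Convert 0x4A6 (hexadecimal) → 4×256 + 10×16 + 6 = 1190 (decimal)
Convert 1190 (decimal) → 1190 = 1024 + 128 + 32 + 4 + 2 → 0b10010100110 (binary)
0b10010100110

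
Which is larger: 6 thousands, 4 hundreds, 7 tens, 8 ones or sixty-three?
Convert 6 thousands, 4 hundreds, 7 tens, 8 ones (place-value notation) → 6×1000 + 4×100 + 7×10 + 8 = 6478 (decimal)
Convert sixty-three (English words) → 63 (decimal)
Compare 6478 vs 63: larger = 6478
6478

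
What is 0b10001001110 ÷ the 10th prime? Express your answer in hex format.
Convert 0b10001001110 (binary) → 1024 + 64 + 8 + 4 + 2 = 1102 (decimal)
Convert the 10th prime (prime index) → 29 (decimal)
Compute 1102 ÷ 29 = 38
Convert 38 (decimal) → 38 = 2×16 + 6 → 0x26 (hexadecimal)
0x26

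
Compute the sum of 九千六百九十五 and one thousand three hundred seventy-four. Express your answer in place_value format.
Convert 九千六百九十五 (Chinese numeral) → 9×1000 + 6×100 + 9×10 + 5 = 9695 (decimal)
Convert one thousand three hundred seventy-four (English words) → 1×1000 + 3×100 + 74 = 1374 (decimal)
Compute 9695 + 1374 = 11069
Convert 11069 (decimal) → 11069 = 11×1000 + 6×10 + 9 → 11 thousands, 6 tens, 9 ones (place-value notation)
11 thousands, 6 tens, 9 ones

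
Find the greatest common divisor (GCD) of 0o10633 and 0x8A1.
Convert 0o10633 (octal) → 1×4096 + 6×64 + 3×8 + 3 = 4507 (decimal)
Convert 0x8A1 (hexadecimal) → 8×256 + 10×16 + 1 = 2209 (decimal)
Compute gcd(4507, 2209) = 1
1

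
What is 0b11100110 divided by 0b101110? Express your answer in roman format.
Convert 0b11100110 (binary) → 128 + 64 + 32 + 4 + 2 = 230 (decimal)
Convert 0b101110 (binary) → 32 + 8 + 4 + 2 = 46 (decimal)
Compute 230 ÷ 46 = 5
Convert 5 (decimal) → V (Roman numeral)
V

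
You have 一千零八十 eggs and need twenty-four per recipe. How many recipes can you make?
Convert 一千零八十 (Chinese numeral) → 1×1000 + 8×10 = 1080 (decimal)
Convert twenty-four (English words) → 24 (decimal)
Compute 1080 ÷ 24 = 45
45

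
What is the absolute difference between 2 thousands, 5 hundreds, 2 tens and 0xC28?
Convert 2 thousands, 5 hundreds, 2 tens (place-value notation) → 2×1000 + 5×100 + 2×10 = 2520 (decimal)
Convert 0xC28 (hexadecimal) → 12×256 + 2×16 + 8 = 3112 (decimal)
Compute |2520 - 3112| = 592
592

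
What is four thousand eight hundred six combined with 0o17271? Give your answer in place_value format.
Convert four thousand eight hundred six (English words) → 4×1000 + 8×100 + 6 = 4806 (decimal)
Convert 0o17271 (octal) → 1×4096 + 7×512 + 2×64 + 7×8 + 1 = 7865 (decimal)
Compute 4806 + 7865 = 12671
Convert 12671 (decimal) → 12671 = 12×1000 + 6×100 + 7×10 + 1 → 12 thousands, 6 hundreds, 7 tens, 1 one (place-value notation)
12 thousands, 6 hundreds, 7 tens, 1 one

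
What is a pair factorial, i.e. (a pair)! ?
Convert a pair (colloquial) → 2 (decimal)
Compute 2! = 2
2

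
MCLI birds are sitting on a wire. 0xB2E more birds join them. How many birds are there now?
Convert MCLI (Roman numeral) → 1000 + 100 + 50 + 1 = 1151 (decimal)
Convert 0xB2E (hexadecimal) → 11×256 + 2×16 + 14 = 2862 (decimal)
Compute 1151 + 2862 = 4013
4013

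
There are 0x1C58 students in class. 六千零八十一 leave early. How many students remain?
Convert 0x1C58 (hexadecimal) → 1×4096 + 12×256 + 5×16 + 8 = 7256 (decimal)
Convert 六千零八十一 (Chinese numeral) → 6×1000 + 8×10 + 1 = 6081 (decimal)
Compute 7256 - 6081 = 1175
1175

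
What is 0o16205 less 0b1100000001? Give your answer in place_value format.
Convert 0o16205 (octal) → 1×4096 + 6×512 + 2×64 + 5 = 7301 (decimal)
Convert 0b1100000001 (binary) → 512 + 256 + 1 = 769 (decimal)
Compute 7301 - 769 = 6532
Convert 6532 (decimal) → 6532 = 6×1000 + 5×100 + 3×10 + 2 → 6 thousands, 5 hundreds, 3 tens, 2 ones (place-value notation)
6 thousands, 5 hundreds, 3 tens, 2 ones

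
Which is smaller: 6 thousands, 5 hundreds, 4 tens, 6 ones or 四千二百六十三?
Convert 6 thousands, 5 hundreds, 4 tens, 6 ones (place-value notation) → 6×1000 + 5×100 + 4×10 + 6 = 6546 (decimal)
Convert 四千二百六十三 (Chinese numeral) → 4×1000 + 2×100 + 6×10 + 3 = 4263 (decimal)
Compare 6546 vs 4263: smaller = 4263
4263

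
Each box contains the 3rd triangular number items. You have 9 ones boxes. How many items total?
Convert the 3rd triangular number (triangular index) → 3×4/2 = 6 (decimal)
Convert 9 ones (place-value notation) → 9 (decimal)
Compute 6 × 9 = 54
54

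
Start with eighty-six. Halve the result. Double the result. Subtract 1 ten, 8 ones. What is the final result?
Convert eighty-six (English words) → 86 (decimal)
Start: 86
86 ÷ 2 = 43
43 × 2 = 86
Convert 1 ten, 8 ones (place-value notation) → 1×10 + 8 = 18 (decimal)
86 - 18 = 68
68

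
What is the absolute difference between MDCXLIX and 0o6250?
Convert MDCXLIX (Roman numeral) → 1000 + 500 + 100 + 40 + 9 = 1649 (decimal)
Convert 0o6250 (octal) → 6×512 + 2×64 + 5×8 = 3240 (decimal)
Compute |1649 - 3240| = 1591
1591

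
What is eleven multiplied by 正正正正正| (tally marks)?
Convert eleven (English words) → 11 (decimal)
Convert 正正正正正| (tally marks) → 5 + 5 + 5 + 5 + 5 + 1 = 26 (decimal)
Compute 11 × 26 = 286
286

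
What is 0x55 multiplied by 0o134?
Convert 0x55 (hexadecimal) → 5×16 + 5 = 85 (decimal)
Convert 0o134 (octal) → 1×64 + 3×8 + 4 = 92 (decimal)
Compute 85 × 92 = 7820
7820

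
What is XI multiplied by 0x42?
Convert XI (Roman numeral) → 10 + 1 = 11 (decimal)
Convert 0x42 (hexadecimal) → 4×16 + 2 = 66 (decimal)
Compute 11 × 66 = 726
726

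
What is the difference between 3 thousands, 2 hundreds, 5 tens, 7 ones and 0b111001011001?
Convert 3 thousands, 2 hundreds, 5 tens, 7 ones (place-value notation) → 3×1000 + 2×100 + 5×10 + 7 = 3257 (decimal)
Convert 0b111001011001 (binary) → 2048 + 1024 + 512 + 64 + 16 + 8 + 1 = 3673 (decimal)
Difference: |3257 - 3673| = 416
416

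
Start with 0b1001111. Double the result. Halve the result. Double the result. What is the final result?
Convert 0b1001111 (binary) → 64 + 8 + 4 + 2 + 1 = 79 (decimal)
Start: 79
79 × 2 = 158
158 ÷ 2 = 79
79 × 2 = 158
158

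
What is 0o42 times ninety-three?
Convert 0o42 (octal) → 4×8 + 2 = 34 (decimal)
Convert ninety-three (English words) → 93 (decimal)
Compute 34 × 93 = 3162
3162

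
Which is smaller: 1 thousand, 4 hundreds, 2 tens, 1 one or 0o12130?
Convert 1 thousand, 4 hundreds, 2 tens, 1 one (place-value notation) → 1×1000 + 4×100 + 2×10 + 1 = 1421 (decimal)
Convert 0o12130 (octal) → 1×4096 + 2×512 + 1×64 + 3×8 = 5208 (decimal)
Compare 1421 vs 5208: smaller = 1421
1421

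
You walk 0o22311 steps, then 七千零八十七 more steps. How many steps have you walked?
Convert 0o22311 (octal) → 2×4096 + 2×512 + 3×64 + 1×8 + 1 = 9417 (decimal)
Convert 七千零八十七 (Chinese numeral) → 7×1000 + 8×10 + 7 = 7087 (decimal)
Compute 9417 + 7087 = 16504
16504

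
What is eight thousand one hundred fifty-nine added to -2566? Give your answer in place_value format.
Convert eight thousand one hundred fifty-nine (English words) → 8×1000 + 1×100 + 59 = 8159 (decimal)
Compute 8159 + -2566 = 5593
Convert 5593 (decimal) → 5593 = 5×1000 + 5×100 + 9×10 + 3 → 5 thousands, 5 hundreds, 9 tens, 3 ones (place-value notation)
5 thousands, 5 hundreds, 9 tens, 3 ones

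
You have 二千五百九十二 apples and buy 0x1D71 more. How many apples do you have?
Convert 二千五百九十二 (Chinese numeral) → 2×1000 + 5×100 + 9×10 + 2 = 2592 (decimal)
Convert 0x1D71 (hexadecimal) → 1×4096 + 13×256 + 7×16 + 1 = 7537 (decimal)
Compute 2592 + 7537 = 10129
10129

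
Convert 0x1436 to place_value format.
Convert 0x1436 (hexadecimal) → 1×4096 + 4×256 + 3×16 + 6 = 5174 (decimal)
Convert 5174 (decimal) → 5174 = 5×1000 + 1×100 + 7×10 + 4 → 5 thousands, 1 hundred, 7 tens, 4 ones (place-value notation)
5 thousands, 1 hundred, 7 tens, 4 ones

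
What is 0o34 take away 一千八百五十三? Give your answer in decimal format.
Convert 0o34 (octal) → 3×8 + 4 = 28 (decimal)
Convert 一千八百五十三 (Chinese numeral) → 1×1000 + 8×100 + 5×10 + 3 = 1853 (decimal)
Compute 28 - 1853 = -1825
-1825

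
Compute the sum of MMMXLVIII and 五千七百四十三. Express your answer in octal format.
Convert MMMXLVIII (Roman numeral) → 1000 + 1000 + 1000 + 40 + 5 + 1 + 1 + 1 = 3048 (decimal)
Convert 五千七百四十三 (Chinese numeral) → 5×1000 + 7×100 + 4×10 + 3 = 5743 (decimal)
Compute 3048 + 5743 = 8791
Convert 8791 (decimal) → 8791 = 2×4096 + 1×512 + 1×64 + 2×8 + 7 → 0o21127 (octal)
0o21127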